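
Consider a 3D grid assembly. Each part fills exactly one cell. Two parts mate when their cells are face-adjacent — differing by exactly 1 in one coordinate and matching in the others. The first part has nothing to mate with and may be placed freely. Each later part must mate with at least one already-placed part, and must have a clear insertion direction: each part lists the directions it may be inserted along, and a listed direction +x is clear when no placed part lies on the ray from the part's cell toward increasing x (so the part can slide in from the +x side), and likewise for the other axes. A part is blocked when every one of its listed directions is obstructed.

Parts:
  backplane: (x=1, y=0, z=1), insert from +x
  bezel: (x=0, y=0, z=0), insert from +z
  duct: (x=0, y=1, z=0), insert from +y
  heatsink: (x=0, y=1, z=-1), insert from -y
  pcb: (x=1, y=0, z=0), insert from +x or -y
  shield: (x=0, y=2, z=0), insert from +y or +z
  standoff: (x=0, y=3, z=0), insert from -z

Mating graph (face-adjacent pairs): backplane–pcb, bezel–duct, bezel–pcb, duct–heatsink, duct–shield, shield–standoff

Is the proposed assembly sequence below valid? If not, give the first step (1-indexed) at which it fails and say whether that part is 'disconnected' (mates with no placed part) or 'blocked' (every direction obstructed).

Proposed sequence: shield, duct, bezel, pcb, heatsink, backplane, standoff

1. shield@(0, 2, 0) [+y clear] — {shield}
2. duct@(0, 1, 0) — +y all obstructed ⇒ blocked

Invalid at step 2 (blocked)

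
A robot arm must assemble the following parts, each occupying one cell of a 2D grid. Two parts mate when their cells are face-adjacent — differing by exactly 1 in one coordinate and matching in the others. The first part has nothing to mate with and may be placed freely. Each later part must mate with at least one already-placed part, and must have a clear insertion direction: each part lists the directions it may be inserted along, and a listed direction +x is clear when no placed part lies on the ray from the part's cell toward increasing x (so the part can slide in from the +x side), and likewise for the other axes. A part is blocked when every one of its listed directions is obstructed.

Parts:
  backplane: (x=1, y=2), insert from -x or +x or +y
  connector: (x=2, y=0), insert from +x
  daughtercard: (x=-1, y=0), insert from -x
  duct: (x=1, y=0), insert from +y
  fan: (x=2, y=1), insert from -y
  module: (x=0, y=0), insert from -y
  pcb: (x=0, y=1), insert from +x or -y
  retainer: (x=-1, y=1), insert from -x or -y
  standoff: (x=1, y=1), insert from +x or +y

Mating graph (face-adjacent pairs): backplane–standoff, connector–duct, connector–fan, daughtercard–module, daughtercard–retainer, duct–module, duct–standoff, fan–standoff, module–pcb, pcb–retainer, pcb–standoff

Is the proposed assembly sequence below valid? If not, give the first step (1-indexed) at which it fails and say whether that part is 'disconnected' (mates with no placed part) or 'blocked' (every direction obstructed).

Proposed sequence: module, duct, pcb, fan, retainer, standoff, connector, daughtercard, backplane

Invalid at step 4 (disconnected)

1. module@(0, 0) [-y clear] — {module}
2. duct@(1, 0) [+y clear] — {duct, module}
3. pcb@(0, 1) [+x clear] — {duct, module, pcb}
4. fan@(2, 1) — no placed neighbour ⇒ disconnected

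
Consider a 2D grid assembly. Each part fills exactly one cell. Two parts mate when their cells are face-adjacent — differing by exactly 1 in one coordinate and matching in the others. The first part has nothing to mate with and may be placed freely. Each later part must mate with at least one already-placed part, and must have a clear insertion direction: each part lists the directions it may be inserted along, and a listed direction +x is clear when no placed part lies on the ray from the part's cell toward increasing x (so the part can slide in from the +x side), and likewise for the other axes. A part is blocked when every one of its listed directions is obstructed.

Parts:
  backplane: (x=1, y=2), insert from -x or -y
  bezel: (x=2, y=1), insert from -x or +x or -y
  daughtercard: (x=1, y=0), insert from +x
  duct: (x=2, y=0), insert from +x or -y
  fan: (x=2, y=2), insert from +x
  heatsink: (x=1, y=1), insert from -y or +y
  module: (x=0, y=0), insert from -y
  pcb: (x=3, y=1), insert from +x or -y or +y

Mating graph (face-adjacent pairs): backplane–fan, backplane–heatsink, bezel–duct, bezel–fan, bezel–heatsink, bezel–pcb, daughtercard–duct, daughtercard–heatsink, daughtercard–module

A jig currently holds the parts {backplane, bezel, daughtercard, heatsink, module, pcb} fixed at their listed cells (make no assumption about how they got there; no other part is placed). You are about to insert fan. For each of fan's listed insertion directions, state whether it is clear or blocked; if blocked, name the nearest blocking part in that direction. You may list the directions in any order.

+x: clear

+x: ray from fan(2, 2) has no placed part ⇒ clear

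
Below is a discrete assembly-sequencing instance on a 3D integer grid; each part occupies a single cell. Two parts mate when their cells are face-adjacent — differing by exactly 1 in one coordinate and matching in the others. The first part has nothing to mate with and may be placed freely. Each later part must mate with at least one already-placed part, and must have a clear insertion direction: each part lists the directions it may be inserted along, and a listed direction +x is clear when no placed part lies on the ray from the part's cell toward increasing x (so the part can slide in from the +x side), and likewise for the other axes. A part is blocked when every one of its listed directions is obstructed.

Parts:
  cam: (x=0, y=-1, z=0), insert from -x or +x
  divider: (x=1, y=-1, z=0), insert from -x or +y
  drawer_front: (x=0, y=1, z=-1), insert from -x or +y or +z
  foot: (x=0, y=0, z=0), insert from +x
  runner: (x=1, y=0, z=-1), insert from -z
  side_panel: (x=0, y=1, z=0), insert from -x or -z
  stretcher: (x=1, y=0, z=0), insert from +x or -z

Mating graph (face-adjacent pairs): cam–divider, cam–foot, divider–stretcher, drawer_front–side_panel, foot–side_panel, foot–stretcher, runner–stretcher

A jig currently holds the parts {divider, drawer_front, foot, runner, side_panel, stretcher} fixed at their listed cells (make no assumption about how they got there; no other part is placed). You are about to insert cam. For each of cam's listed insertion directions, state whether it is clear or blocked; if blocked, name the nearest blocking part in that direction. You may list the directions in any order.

+x: blocked by divider; -x: clear

-x: ray from cam(0, -1, 0) has no placed part ⇒ clear
+x: nearest on ray is divider@(1, -1, 0) ⇒ blocked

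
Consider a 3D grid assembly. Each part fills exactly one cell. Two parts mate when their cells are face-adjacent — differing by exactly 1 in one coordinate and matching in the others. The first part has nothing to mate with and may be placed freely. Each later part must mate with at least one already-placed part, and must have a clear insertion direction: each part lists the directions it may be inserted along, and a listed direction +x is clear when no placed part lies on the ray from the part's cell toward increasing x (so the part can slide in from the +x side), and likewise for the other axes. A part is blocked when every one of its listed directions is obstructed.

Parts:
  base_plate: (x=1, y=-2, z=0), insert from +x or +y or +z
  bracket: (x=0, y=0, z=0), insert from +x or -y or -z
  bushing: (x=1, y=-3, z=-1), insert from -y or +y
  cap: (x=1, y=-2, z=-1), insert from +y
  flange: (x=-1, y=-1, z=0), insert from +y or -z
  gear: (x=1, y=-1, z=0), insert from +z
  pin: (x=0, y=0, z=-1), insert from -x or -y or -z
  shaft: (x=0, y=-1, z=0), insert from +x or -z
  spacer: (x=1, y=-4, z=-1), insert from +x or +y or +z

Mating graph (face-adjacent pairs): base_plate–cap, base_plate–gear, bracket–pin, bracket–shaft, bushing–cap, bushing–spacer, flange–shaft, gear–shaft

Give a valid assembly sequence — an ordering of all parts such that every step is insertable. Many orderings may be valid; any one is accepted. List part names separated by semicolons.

gear; base_plate; cap; bushing; shaft; flange; spacer; bracket; pin

1. gear@(1, -1, 0) [+z clear] — {gear}
2. base_plate@(1, -2, 0) [+x clear] — {base_plate, gear}
3. cap@(1, -2, -1) [+y clear] — {base_plate, cap, gear}
4. bushing@(1, -3, -1) [-y clear] — {base_plate, bushing, cap, gear}
5. shaft@(0, -1, 0) [-z clear] — {base_plate, bushing, cap, gear, shaft}
6. flange@(-1, -1, 0) [+y clear] — {base_plate, bushing, cap, flange, gear, shaft}
7. spacer@(1, -4, -1) [+x clear] — {base_plate, bushing, cap, flange, gear, shaft, spacer}
8. bracket@(0, 0, 0) [+x clear] — {base_plate, bracket, bushing, cap, flange, gear, shaft, spacer}
9. pin@(0, 0, -1) [-x clear] — {base_plate, bracket, bushing, cap, flange, gear, pin, shaft, spacer}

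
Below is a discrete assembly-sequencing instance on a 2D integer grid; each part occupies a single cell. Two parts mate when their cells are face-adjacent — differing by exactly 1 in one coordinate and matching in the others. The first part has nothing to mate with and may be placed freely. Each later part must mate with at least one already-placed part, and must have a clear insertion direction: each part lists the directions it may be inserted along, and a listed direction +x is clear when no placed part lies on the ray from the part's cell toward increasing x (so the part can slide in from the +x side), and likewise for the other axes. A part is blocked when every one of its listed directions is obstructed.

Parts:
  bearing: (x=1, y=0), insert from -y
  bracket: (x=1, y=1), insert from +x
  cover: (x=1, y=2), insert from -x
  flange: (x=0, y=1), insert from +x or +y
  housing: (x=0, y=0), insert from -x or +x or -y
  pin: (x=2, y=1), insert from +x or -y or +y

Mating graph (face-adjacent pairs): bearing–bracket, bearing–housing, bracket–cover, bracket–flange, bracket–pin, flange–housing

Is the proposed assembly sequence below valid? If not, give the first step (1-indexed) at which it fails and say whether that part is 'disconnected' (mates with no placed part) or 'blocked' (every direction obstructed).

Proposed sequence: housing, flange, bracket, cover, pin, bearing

1. housing@(0, 0) [-x clear] — {housing}
2. flange@(0, 1) [+x clear] — {flange, housing}
3. bracket@(1, 1) [+x clear] — {bracket, flange, housing}
4. cover@(1, 2) [-x clear] — {bracket, cover, flange, housing}
5. pin@(2, 1) [+x clear] — {bracket, cover, flange, housing, pin}
6. bearing@(1, 0) [-y clear] — {bearing, bracket, cover, flange, housing, pin}

Valid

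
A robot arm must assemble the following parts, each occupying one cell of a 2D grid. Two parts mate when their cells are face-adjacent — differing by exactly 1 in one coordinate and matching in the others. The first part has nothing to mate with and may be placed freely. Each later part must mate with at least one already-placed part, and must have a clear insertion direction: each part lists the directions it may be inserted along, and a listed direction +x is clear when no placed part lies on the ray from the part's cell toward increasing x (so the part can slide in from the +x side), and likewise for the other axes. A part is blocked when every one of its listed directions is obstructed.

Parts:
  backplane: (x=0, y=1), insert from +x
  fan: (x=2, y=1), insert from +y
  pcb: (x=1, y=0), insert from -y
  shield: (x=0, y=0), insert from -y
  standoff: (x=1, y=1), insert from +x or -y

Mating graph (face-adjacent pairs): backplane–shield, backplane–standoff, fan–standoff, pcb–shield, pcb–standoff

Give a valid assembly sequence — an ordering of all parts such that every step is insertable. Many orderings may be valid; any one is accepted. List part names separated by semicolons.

1. pcb@(1, 0) [-y clear] — {pcb}
2. shield@(0, 0) [-y clear] — {pcb, shield}
3. backplane@(0, 1) [+x clear] — {backplane, pcb, shield}
4. standoff@(1, 1) [+x clear] — {backplane, pcb, shield, standoff}
5. fan@(2, 1) [+y clear] — {backplane, fan, pcb, shield, standoff}

pcb; shield; backplane; standoff; fan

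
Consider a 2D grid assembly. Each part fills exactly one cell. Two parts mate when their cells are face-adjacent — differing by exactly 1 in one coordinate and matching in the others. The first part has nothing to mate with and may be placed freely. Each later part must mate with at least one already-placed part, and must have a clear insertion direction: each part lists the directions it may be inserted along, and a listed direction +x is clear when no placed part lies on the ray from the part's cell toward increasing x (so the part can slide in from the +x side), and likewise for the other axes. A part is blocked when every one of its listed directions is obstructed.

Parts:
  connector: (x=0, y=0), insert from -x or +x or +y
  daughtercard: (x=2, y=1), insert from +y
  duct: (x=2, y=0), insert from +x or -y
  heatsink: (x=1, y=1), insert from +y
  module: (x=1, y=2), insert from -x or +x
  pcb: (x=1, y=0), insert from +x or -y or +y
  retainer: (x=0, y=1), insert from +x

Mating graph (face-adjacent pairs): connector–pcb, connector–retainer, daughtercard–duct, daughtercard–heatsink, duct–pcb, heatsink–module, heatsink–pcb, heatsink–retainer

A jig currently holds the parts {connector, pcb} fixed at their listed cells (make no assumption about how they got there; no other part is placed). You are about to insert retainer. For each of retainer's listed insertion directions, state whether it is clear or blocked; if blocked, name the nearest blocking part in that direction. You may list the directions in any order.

+x: clear

+x: ray from retainer(0, 1) has no placed part ⇒ clear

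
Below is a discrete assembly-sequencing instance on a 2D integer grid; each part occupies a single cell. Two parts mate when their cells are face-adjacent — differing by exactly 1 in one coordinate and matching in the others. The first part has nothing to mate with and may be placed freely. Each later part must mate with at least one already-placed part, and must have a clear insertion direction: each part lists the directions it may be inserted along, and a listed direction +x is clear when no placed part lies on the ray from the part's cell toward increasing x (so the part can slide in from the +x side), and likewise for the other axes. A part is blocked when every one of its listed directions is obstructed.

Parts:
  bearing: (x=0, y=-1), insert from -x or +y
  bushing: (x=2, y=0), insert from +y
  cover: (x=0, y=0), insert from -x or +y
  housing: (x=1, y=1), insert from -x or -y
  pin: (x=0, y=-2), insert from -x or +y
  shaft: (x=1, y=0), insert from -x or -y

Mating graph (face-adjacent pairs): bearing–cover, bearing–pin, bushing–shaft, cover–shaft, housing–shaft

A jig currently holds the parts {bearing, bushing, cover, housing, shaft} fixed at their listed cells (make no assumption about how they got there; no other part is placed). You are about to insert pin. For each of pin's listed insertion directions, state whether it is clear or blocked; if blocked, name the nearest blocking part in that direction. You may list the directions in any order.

+y: blocked by bearing; -x: clear

-x: ray from pin(0, -2) has no placed part ⇒ clear
+y: nearest on ray is bearing@(0, -1) ⇒ blocked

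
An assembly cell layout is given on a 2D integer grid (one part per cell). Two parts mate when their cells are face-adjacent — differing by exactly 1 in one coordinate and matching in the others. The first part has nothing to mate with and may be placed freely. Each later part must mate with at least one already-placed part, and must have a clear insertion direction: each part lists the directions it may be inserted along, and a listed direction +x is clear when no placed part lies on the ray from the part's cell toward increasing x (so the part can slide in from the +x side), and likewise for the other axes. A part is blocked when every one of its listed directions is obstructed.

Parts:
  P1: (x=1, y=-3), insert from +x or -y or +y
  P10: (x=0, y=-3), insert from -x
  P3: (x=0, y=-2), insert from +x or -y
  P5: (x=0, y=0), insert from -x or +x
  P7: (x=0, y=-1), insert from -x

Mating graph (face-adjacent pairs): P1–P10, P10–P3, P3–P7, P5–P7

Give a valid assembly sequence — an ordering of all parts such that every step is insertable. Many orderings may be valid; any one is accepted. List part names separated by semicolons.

P3; P7; P10; P5; P1

1. P3@(0, -2) [+x clear] — {P3}
2. P7@(0, -1) [-x clear] — {P3, P7}
3. P10@(0, -3) [-x clear] — {P10, P3, P7}
4. P5@(0, 0) [-x clear] — {P10, P3, P5, P7}
5. P1@(1, -3) [+x clear] — {P1, P10, P3, P5, P7}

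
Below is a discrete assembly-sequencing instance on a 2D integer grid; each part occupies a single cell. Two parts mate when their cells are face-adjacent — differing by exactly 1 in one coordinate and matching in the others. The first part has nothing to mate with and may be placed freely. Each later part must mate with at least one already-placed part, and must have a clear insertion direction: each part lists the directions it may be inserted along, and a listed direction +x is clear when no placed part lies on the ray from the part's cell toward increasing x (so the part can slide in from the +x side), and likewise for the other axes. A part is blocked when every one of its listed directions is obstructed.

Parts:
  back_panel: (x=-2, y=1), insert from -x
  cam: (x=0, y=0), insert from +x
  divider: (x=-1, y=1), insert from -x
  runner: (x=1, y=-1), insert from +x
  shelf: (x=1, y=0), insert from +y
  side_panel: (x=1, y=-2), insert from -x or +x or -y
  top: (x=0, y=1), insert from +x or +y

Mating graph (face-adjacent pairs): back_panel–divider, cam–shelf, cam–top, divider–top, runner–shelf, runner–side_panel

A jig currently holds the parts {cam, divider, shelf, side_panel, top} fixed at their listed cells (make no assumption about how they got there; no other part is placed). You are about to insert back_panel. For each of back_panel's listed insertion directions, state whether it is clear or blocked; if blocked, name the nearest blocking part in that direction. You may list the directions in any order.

-x: ray from back_panel(-2, 1) has no placed part ⇒ clear

-x: clear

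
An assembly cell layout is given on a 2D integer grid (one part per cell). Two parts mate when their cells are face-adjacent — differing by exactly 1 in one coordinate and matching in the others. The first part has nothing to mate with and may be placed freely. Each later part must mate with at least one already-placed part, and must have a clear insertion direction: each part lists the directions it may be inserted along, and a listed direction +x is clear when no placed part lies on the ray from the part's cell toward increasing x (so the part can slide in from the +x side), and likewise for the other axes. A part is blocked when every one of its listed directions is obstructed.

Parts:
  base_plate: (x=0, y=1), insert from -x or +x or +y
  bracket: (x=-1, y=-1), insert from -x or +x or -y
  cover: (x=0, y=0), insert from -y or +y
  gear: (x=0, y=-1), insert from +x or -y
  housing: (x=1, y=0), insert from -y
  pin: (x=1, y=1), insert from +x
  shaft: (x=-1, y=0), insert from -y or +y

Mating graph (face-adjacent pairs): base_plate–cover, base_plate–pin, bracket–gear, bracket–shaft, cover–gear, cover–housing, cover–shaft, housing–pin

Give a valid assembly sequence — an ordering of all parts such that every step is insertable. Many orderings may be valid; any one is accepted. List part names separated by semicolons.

1. gear@(0, -1) [+x clear] — {gear}
2. cover@(0, 0) [+y clear] — {cover, gear}
3. housing@(1, 0) [-y clear] — {cover, gear, housing}
4. pin@(1, 1) [+x clear] — {cover, gear, housing, pin}
5. base_plate@(0, 1) [-x clear] — {base_plate, cover, gear, housing, pin}
6. bracket@(-1, -1) [-x clear] — {base_plate, bracket, cover, gear, housing, pin}
7. shaft@(-1, 0) [+y clear] — {base_plate, bracket, cover, gear, housing, pin, shaft}

gear; cover; housing; pin; base_plate; bracket; shaft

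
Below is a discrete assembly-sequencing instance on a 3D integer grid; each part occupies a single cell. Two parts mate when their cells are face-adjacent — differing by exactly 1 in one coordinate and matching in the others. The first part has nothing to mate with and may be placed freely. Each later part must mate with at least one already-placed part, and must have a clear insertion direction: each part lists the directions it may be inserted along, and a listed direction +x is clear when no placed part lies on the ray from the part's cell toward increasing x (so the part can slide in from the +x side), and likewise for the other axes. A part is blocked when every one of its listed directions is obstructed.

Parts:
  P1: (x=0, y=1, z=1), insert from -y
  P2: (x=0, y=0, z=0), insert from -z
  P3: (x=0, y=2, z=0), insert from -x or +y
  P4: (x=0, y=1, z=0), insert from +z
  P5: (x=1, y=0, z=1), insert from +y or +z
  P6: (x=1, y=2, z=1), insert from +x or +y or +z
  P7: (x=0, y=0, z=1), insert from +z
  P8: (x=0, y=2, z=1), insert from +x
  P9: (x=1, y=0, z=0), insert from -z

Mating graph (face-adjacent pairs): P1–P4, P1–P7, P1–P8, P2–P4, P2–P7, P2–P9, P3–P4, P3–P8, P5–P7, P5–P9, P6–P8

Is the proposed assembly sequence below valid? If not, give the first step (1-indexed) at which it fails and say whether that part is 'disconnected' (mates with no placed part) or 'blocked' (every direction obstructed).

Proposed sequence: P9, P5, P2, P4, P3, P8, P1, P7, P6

1. P9@(1, 0, 0) [-z clear] — {P9}
2. P5@(1, 0, 1) [+y clear] — {P5, P9}
3. P2@(0, 0, 0) [-z clear] — {P2, P5, P9}
4. P4@(0, 1, 0) [+z clear] — {P2, P4, P5, P9}
5. P3@(0, 2, 0) [-x clear] — {P2, P3, P4, P5, P9}
6. P8@(0, 2, 1) [+x clear] — {P2, P3, P4, P5, P8, P9}
7. P1@(0, 1, 1) [-y clear] — {P1, P2, P3, P4, P5, P8, P9}
8. P7@(0, 0, 1) [+z clear] — {P1, P2, P3, P4, P5, P7, P8, P9}
9. P6@(1, 2, 1) [+x clear] — {P1, P2, P3, P4, P5, P6, P7, P8, P9}

Valid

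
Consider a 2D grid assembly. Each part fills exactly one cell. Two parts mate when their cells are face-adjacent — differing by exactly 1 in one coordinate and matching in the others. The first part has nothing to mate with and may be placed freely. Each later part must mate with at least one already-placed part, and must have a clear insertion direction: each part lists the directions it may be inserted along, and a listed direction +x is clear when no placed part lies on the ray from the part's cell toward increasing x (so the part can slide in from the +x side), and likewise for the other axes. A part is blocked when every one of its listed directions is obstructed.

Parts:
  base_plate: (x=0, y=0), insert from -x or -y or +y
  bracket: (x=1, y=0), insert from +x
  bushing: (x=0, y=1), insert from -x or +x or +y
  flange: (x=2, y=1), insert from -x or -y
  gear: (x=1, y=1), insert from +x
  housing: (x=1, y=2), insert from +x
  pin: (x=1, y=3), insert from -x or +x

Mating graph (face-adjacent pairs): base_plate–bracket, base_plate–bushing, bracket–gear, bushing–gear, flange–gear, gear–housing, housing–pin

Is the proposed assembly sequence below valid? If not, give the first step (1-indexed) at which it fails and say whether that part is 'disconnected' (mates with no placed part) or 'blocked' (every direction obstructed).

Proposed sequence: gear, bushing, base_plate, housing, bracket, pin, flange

1. gear@(1, 1) [+x clear] — {gear}
2. bushing@(0, 1) [-x clear] — {bushing, gear}
3. base_plate@(0, 0) [-x clear] — {base_plate, bushing, gear}
4. housing@(1, 2) [+x clear] — {base_plate, bushing, gear, housing}
5. bracket@(1, 0) [+x clear] — {base_plate, bracket, bushing, gear, housing}
6. pin@(1, 3) [-x clear] — {base_plate, bracket, bushing, gear, housing, pin}
7. flange@(2, 1) [-y clear] — {base_plate, bracket, bushing, flange, gear, housing, pin}

Valid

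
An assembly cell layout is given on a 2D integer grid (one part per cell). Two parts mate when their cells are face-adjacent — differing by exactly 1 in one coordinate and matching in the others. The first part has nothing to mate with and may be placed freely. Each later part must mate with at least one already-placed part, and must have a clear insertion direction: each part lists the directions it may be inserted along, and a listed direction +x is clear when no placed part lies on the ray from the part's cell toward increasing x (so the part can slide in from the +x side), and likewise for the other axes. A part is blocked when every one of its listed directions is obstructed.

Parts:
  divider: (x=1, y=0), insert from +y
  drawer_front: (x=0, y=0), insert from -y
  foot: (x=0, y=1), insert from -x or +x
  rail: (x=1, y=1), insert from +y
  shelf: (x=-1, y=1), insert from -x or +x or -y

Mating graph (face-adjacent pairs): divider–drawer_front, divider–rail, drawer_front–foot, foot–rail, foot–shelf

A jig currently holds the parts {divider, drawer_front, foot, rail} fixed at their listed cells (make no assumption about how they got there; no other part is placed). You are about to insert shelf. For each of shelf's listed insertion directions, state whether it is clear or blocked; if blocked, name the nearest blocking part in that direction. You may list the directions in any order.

-x: ray from shelf(-1, 1) has no placed part ⇒ clear
+x: nearest on ray is foot@(0, 1) ⇒ blocked
-y: ray from shelf(-1, 1) has no placed part ⇒ clear

+x: blocked by foot; -x: clear; -y: clear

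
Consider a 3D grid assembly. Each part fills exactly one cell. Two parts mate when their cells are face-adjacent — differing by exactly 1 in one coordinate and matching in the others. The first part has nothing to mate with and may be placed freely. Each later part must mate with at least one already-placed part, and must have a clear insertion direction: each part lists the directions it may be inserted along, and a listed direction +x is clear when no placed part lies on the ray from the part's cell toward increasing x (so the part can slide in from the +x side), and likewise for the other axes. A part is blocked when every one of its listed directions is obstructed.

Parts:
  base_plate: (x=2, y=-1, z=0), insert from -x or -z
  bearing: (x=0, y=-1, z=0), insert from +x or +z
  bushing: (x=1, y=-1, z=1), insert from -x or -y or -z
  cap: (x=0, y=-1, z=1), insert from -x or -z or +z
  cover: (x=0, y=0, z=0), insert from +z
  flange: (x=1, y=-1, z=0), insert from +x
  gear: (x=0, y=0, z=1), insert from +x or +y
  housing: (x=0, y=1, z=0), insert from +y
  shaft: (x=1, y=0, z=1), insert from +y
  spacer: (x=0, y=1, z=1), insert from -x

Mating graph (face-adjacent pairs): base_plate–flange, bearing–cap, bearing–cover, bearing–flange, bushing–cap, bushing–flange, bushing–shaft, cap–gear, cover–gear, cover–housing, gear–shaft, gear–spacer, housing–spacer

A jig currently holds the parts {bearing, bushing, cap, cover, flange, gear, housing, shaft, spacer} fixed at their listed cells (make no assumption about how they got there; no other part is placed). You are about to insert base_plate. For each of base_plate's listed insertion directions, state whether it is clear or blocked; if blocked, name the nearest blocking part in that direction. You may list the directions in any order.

-x: blocked by flange; -z: clear

-x: nearest on ray is flange@(1, -1, 0) ⇒ blocked
-z: ray from base_plate(2, -1, 0) has no placed part ⇒ clear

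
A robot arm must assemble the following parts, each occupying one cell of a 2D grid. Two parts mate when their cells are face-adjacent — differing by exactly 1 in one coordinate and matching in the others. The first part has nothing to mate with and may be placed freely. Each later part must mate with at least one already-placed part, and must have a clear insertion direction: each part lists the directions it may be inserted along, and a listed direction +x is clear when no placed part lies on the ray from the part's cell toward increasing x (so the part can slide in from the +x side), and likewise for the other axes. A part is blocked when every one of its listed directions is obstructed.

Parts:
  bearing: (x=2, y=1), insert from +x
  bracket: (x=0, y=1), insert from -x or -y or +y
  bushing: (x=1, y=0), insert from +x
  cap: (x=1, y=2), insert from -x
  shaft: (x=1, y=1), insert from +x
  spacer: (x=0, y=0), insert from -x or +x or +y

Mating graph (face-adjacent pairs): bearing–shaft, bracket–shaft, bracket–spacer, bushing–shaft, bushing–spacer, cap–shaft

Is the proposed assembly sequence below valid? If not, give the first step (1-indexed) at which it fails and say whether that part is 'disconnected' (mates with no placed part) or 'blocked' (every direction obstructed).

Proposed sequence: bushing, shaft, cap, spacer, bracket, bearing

1. bushing@(1, 0) [+x clear] — {bushing}
2. shaft@(1, 1) [+x clear] — {bushing, shaft}
3. cap@(1, 2) [-x clear] — {bushing, cap, shaft}
4. spacer@(0, 0) [-x clear] — {bushing, cap, shaft, spacer}
5. bracket@(0, 1) [-x clear] — {bracket, bushing, cap, shaft, spacer}
6. bearing@(2, 1) [+x clear] — {bearing, bracket, bushing, cap, shaft, spacer}

Valid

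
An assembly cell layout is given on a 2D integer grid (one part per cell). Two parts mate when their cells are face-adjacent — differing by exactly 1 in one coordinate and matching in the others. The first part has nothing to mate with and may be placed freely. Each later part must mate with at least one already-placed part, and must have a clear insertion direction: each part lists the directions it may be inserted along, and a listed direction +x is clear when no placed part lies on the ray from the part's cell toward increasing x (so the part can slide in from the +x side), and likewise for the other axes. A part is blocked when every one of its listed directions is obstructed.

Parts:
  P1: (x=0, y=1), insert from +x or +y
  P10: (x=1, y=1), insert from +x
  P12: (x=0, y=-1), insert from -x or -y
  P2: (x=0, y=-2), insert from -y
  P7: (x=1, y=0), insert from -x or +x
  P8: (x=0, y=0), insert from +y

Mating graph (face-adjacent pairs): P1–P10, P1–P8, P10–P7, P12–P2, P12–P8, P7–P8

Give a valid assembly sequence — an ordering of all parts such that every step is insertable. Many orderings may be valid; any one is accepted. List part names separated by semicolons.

P10; P7; P8; P12; P2; P1

1. P10@(1, 1) [+x clear] — {P10}
2. P7@(1, 0) [-x clear] — {P10, P7}
3. P8@(0, 0) [+y clear] — {P10, P7, P8}
4. P12@(0, -1) [-x clear] — {P10, P12, P7, P8}
5. P2@(0, -2) [-y clear] — {P10, P12, P2, P7, P8}
6. P1@(0, 1) [+y clear] — {P1, P10, P12, P2, P7, P8}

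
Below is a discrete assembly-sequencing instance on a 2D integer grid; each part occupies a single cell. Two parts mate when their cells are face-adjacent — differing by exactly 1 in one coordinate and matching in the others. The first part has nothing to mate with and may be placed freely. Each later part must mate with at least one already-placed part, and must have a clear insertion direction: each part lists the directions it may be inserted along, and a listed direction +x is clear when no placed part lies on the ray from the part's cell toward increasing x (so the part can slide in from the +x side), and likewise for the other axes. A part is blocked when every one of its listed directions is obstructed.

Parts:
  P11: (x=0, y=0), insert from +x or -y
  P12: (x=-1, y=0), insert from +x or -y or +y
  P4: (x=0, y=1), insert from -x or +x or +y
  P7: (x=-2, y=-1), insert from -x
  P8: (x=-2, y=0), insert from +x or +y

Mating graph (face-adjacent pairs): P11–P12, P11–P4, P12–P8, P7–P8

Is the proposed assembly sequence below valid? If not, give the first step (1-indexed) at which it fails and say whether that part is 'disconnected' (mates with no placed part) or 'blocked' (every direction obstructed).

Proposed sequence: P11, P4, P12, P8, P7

Valid

1. P11@(0, 0) [+x clear] — {P11}
2. P4@(0, 1) [-x clear] — {P11, P4}
3. P12@(-1, 0) [-y clear] — {P11, P12, P4}
4. P8@(-2, 0) [+y clear] — {P11, P12, P4, P8}
5. P7@(-2, -1) [-x clear] — {P11, P12, P4, P7, P8}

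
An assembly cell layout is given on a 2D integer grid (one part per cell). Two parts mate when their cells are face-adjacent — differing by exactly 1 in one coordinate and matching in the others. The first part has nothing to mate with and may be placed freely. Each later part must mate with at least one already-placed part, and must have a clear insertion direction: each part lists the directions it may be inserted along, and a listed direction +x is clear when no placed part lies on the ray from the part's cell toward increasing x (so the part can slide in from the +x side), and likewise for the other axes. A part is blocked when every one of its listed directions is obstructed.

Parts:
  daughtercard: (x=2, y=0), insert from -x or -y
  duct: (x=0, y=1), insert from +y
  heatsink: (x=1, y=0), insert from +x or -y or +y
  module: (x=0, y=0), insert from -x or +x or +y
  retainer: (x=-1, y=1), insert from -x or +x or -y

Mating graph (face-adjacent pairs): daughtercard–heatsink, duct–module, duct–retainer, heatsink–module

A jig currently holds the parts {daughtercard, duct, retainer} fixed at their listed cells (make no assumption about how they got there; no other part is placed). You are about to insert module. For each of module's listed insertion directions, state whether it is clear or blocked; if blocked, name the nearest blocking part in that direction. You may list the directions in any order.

+x: blocked by daughtercard; +y: blocked by duct; -x: clear

-x: ray from module(0, 0) has no placed part ⇒ clear
+x: nearest on ray is daughtercard@(2, 0) ⇒ blocked
+y: nearest on ray is duct@(0, 1) ⇒ blocked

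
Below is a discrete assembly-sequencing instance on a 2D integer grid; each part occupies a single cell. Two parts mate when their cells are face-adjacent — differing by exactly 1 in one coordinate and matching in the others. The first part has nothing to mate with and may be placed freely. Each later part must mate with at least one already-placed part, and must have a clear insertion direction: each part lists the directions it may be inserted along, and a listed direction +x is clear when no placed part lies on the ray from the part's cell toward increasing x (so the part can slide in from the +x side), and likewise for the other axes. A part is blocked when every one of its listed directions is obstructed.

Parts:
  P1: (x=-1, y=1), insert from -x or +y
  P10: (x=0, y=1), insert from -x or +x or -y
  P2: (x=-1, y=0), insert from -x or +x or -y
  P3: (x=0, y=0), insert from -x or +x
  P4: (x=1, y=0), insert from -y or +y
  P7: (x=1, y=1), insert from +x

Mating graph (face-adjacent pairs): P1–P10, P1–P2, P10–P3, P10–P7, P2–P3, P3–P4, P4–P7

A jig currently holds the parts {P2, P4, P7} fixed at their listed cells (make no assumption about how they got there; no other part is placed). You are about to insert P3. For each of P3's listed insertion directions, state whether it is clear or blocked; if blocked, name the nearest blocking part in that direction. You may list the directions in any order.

-x: nearest on ray is P2@(-1, 0) ⇒ blocked
+x: nearest on ray is P4@(1, 0) ⇒ blocked

+x: blocked by P4; -x: blocked by P2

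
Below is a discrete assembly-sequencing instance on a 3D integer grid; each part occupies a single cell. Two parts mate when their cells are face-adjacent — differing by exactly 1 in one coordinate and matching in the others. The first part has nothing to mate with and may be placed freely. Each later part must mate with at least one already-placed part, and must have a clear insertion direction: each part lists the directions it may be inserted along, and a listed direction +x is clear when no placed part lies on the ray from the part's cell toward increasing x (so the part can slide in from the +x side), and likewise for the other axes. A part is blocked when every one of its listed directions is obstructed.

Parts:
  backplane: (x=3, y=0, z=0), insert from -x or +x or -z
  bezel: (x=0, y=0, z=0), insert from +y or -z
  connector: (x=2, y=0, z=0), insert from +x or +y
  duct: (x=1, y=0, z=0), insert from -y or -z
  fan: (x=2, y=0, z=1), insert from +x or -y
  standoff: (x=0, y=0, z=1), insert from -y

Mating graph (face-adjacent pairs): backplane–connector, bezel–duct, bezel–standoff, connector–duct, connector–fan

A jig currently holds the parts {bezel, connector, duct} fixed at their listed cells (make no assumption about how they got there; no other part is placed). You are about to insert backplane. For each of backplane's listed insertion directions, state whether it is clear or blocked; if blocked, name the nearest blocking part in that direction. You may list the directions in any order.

-x: nearest on ray is connector@(2, 0, 0) ⇒ blocked
+x: ray from backplane(3, 0, 0) has no placed part ⇒ clear
-z: ray from backplane(3, 0, 0) has no placed part ⇒ clear

+x: clear; -x: blocked by connector; -z: clear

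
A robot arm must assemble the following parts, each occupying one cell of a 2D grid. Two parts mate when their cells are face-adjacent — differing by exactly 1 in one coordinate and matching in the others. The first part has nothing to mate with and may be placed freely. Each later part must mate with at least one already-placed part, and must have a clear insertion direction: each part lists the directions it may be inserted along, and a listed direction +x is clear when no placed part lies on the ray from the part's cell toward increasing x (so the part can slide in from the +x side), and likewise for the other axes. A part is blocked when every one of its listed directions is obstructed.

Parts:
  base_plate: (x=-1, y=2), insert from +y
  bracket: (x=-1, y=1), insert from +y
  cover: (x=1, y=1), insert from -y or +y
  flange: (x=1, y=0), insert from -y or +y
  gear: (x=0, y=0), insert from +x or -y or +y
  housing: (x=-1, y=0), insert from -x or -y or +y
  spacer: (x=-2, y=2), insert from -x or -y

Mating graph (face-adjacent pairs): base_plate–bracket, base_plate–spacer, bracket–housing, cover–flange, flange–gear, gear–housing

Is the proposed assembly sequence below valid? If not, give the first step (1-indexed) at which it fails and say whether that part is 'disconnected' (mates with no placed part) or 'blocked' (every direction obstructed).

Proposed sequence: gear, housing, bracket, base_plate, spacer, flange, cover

Valid

1. gear@(0, 0) [+x clear] — {gear}
2. housing@(-1, 0) [-x clear] — {gear, housing}
3. bracket@(-1, 1) [+y clear] — {bracket, gear, housing}
4. base_plate@(-1, 2) [+y clear] — {base_plate, bracket, gear, housing}
5. spacer@(-2, 2) [-x clear] — {base_plate, bracket, gear, housing, spacer}
6. flange@(1, 0) [-y clear] — {base_plate, bracket, flange, gear, housing, spacer}
7. cover@(1, 1) [+y clear] — {base_plate, bracket, cover, flange, gear, housing, spacer}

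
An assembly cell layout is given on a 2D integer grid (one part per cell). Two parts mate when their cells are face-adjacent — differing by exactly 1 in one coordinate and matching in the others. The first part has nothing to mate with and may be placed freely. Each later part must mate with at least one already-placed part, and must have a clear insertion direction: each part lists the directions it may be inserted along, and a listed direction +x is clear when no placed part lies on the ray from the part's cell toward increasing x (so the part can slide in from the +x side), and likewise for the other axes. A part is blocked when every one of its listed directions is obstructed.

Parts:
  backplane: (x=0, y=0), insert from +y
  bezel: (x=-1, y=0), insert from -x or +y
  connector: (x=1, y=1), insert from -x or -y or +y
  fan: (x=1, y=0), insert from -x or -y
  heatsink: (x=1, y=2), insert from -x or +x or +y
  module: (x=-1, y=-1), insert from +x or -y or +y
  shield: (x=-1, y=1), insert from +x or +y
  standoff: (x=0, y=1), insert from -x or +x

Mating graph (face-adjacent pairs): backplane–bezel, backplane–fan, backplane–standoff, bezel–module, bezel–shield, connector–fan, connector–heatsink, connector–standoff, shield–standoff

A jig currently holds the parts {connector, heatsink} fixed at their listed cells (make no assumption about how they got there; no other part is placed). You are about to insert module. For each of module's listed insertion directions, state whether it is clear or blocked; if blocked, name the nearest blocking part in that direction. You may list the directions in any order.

+x: ray from module(-1, -1) has no placed part ⇒ clear
-y: ray from module(-1, -1) has no placed part ⇒ clear
+y: ray from module(-1, -1) has no placed part ⇒ clear

+x: clear; +y: clear; -y: clear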